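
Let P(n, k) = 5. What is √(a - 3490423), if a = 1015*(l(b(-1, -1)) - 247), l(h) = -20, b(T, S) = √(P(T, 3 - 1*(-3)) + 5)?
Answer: 2*I*√940357 ≈ 1939.4*I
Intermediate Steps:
b(T, S) = √10 (b(T, S) = √(5 + 5) = √10)
a = -271005 (a = 1015*(-20 - 247) = 1015*(-267) = -271005)
√(a - 3490423) = √(-271005 - 3490423) = √(-3761428) = 2*I*√940357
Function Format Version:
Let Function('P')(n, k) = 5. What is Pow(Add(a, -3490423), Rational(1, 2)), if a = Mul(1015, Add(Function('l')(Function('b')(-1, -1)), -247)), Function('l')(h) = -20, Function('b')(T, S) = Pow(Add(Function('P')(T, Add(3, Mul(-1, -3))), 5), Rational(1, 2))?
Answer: Mul(2, I, Pow(940357, Rational(1, 2))) ≈ Mul(1939.4, I)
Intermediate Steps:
Function('b')(T, S) = Pow(10, Rational(1, 2)) (Function('b')(T, S) = Pow(Add(5, 5), Rational(1, 2)) = Pow(10, Rational(1, 2)))
a = -271005 (a = Mul(1015, Add(-20, -247)) = Mul(1015, -267) = -271005)
Pow(Add(a, -3490423), Rational(1, 2)) = Pow(Add(-271005, -3490423), Rational(1, 2)) = Pow(-3761428, Rational(1, 2)) = Mul(2, I, Pow(940357, Rational(1, 2)))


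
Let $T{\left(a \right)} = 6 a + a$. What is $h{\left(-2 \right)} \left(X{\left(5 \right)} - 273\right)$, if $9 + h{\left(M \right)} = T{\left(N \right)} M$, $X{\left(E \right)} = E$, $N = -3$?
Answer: $-8844$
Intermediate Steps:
$T{\left(a \right)} = 7 a$
$h{\left(M \right)} = -9 - 21 M$ ($h{\left(M \right)} = -9 + 7 \left(-3\right) M = -9 - 21 M$)
$h{\left(-2 \right)} \left(X{\left(5 \right)} - 273\right) = \left(-9 - -42\right) \left(5 - 273\right) = \left(-9 + 42\right) \left(-268\right) = 33 \left(-268\right) = -8844$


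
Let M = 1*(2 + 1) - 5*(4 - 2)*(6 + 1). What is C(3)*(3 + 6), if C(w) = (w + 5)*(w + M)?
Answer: -4608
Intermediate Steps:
M = -67 (M = 1*3 - 10*7 = 3 - 5*14 = 3 - 70 = -67)
C(w) = (-67 + w)*(5 + w) (C(w) = (w + 5)*(w - 67) = (5 + w)*(-67 + w) = (-67 + w)*(5 + w))
C(3)*(3 + 6) = (-335 + 3**2 - 62*3)*(3 + 6) = (-335 + 9 - 186)*9 = -512*9 = -4608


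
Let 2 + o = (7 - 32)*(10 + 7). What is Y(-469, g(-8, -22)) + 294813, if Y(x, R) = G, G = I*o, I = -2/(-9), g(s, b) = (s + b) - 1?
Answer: 2652463/9 ≈ 2.9472e+5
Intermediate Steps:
o = -427 (o = -2 + (7 - 32)*(10 + 7) = -2 - 25*17 = -2 - 425 = -427)
g(s, b) = -1 + b + s (g(s, b) = (b + s) - 1 = -1 + b + s)
I = 2/9 (I = -2*(-1/9) = 2/9 ≈ 0.22222)
G = -854/9 (G = (2/9)*(-427) = -854/9 ≈ -94.889)
Y(x, R) = -854/9
Y(-469, g(-8, -22)) + 294813 = -854/9 + 294813 = 2652463/9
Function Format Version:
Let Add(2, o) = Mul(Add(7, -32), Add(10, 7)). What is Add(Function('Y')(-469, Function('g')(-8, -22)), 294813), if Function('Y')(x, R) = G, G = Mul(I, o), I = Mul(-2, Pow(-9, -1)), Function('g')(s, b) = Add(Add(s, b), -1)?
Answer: Rational(2652463, 9) ≈ 2.9472e+5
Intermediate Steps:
o = -427 (o = Add(-2, Mul(Add(7, -32), Add(10, 7))) = Add(-2, Mul(-25, 17)) = Add(-2, -425) = -427)
Function('g')(s, b) = Add(-1, b, s) (Function('g')(s, b) = Add(Add(b, s), -1) = Add(-1, b, s))
I = Rational(2, 9) (I = Mul(-2, Rational(-1, 9)) = Rational(2, 9) ≈ 0.22222)
G = Rational(-854, 9) (G = Mul(Rational(2, 9), -427) = Rational(-854, 9) ≈ -94.889)
Function('Y')(x, R) = Rational(-854, 9)
Add(Function('Y')(-469, Function('g')(-8, -22)), 294813) = Add(Rational(-854, 9), 294813) = Rational(2652463, 9)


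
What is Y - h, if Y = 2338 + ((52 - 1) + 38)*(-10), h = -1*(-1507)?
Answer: -59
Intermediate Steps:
h = 1507
Y = 1448 (Y = 2338 + (51 + 38)*(-10) = 2338 + 89*(-10) = 2338 - 890 = 1448)
Y - h = 1448 - 1*1507 = 1448 - 1507 = -59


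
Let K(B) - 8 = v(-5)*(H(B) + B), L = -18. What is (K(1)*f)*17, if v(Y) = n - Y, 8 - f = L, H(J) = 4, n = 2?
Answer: 19006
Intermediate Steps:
f = 26 (f = 8 - 1*(-18) = 8 + 18 = 26)
v(Y) = 2 - Y
K(B) = 36 + 7*B (K(B) = 8 + (2 - 1*(-5))*(4 + B) = 8 + (2 + 5)*(4 + B) = 8 + 7*(4 + B) = 8 + (28 + 7*B) = 36 + 7*B)
(K(1)*f)*17 = ((36 + 7*1)*26)*17 = ((36 + 7)*26)*17 = (43*26)*17 = 1118*17 = 19006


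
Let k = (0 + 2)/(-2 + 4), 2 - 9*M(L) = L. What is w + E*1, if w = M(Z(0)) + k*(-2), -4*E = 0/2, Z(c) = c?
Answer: -16/9 ≈ -1.7778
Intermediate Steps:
M(L) = 2/9 - L/9
k = 1 (k = 2/2 = 2*(½) = 1)
E = 0 (E = -0/2 = -¼*0 = 0)
w = -16/9 (w = (2/9 - ⅑*0) + 1*(-2) = (2/9 + 0) - 2 = 2/9 - 2 = -16/9 ≈ -1.7778)
w + E*1 = -16/9 + 0*1 = -16/9 + 0 = -16/9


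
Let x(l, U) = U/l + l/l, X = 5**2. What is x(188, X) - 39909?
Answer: -7502679/188 ≈ -39908.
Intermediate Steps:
X = 25
x(l, U) = 1 + U/l (x(l, U) = U/l + 1 = 1 + U/l)
x(188, X) - 39909 = (25 + 188)/188 - 39909 = (1/188)*213 - 39909 = 213/188 - 39909 = -7502679/188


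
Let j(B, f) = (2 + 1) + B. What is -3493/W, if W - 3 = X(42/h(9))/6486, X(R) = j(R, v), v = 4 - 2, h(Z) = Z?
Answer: -2955078/2539 ≈ -1163.9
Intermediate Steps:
v = 2
j(B, f) = 3 + B
X(R) = 3 + R
W = 2539/846 (W = 3 + (3 + 42/9)/6486 = 3 + (3 + 42*(1/9))*(1/6486) = 3 + (3 + 14/3)*(1/6486) = 3 + (23/3)*(1/6486) = 3 + 1/846 = 2539/846 ≈ 3.0012)
-3493/W = -3493/2539/846 = -3493*846/2539 = -2955078/2539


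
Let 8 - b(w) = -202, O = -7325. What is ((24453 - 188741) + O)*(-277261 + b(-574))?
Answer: 47545553263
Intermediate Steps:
b(w) = 210 (b(w) = 8 - 1*(-202) = 8 + 202 = 210)
((24453 - 188741) + O)*(-277261 + b(-574)) = ((24453 - 188741) - 7325)*(-277261 + 210) = (-164288 - 7325)*(-277051) = -171613*(-277051) = 47545553263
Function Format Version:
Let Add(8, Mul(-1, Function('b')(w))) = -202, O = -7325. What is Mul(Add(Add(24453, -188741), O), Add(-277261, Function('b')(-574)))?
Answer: 47545553263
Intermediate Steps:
Function('b')(w) = 210 (Function('b')(w) = Add(8, Mul(-1, -202)) = Add(8, 202) = 210)
Mul(Add(Add(24453, -188741), O), Add(-277261, Function('b')(-574))) = Mul(Add(Add(24453, -188741), -7325), Add(-277261, 210)) = Mul(Add(-164288, -7325), -277051) = Mul(-171613, -277051) = 47545553263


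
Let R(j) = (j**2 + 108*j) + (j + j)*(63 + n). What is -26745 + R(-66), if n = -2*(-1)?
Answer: -38097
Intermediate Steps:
n = 2 (n = -1*(-2) = 2)
R(j) = j**2 + 238*j (R(j) = (j**2 + 108*j) + (j + j)*(63 + 2) = (j**2 + 108*j) + (2*j)*65 = (j**2 + 108*j) + 130*j = j**2 + 238*j)
-26745 + R(-66) = -26745 - 66*(238 - 66) = -26745 - 66*172 = -26745 - 11352 = -38097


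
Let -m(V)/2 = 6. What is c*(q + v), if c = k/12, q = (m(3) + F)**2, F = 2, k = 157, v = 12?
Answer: 4396/3 ≈ 1465.3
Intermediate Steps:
m(V) = -12 (m(V) = -2*6 = -12)
q = 100 (q = (-12 + 2)**2 = (-10)**2 = 100)
c = 157/12 ≈ 13.083
c*(q + v) = 157*(100 + 12)/12 = (157/12)*112 = 4396/3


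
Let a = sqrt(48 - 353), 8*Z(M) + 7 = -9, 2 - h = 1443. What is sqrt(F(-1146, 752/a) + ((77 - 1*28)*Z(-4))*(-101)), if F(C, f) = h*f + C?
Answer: 4*sqrt(50884675 + 20656735*I*sqrt(305))/305 ≈ 188.96 + 164.18*I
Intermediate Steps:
h = -1441 (h = 2 - 1*1443 = 2 - 1443 = -1441)
Z(M) = -2 (Z(M) = -7/8 + (1/8)*(-9) = -7/8 - 9/8 = -2)
a = I*sqrt(305) (a = sqrt(-305) = I*sqrt(305) ≈ 17.464*I)
F(C, f) = C - 1441*f (F(C, f) = -1441*f + C = C - 1441*f)
sqrt(F(-1146, 752/a) + ((77 - 1*28)*Z(-4))*(-101)) = sqrt((-1146 - 1083632/(I*sqrt(305))) + ((77 - 1*28)*(-2))*(-101)) = sqrt((-1146 - 1083632*(-I*sqrt(305)/305)) + ((77 - 28)*(-2))*(-101)) = sqrt((-1146 - (-1083632)*I*sqrt(305)/305) + (49*(-2))*(-101)) = sqrt((-1146 + 1083632*I*sqrt(305)/305) - 98*(-101)) = sqrt((-1146 + 1083632*I*sqrt(305)/305) + 9898) = sqrt(8752 + 1083632*I*sqrt(305)/305)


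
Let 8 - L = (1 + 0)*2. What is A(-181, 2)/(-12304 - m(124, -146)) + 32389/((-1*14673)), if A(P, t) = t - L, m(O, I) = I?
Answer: -196863385/89197167 ≈ -2.2071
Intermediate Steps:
L = 6 (L = 8 - (1 + 0)*2 = 8 - 2 = 6)
A(P, t) = -6 + t (A(P, t) = t - 1*6 = t - 6 = -6 + t)
A(-181, 2)/(-12304 - m(124, -146)) + 32389/((-1*14673)) = (-6 + 2)/(-12304 - 1*(-146)) + 32389/((-1*14673)) = -4/(-12304 + 146) + 32389/(-14673) = -4/(-12158) + 32389*(-1/14673) = -4*(-1/12158) - 32389/14673 = 2/6079 - 32389/14673 = -196863385/89197167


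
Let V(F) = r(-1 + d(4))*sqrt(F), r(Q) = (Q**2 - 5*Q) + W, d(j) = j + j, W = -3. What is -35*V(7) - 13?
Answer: -13 - 385*sqrt(7) ≈ -1031.6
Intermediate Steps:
d(j) = 2*j
r(Q) = -3 + Q**2 - 5*Q (r(Q) = (Q**2 - 5*Q) - 3 = -3 + Q**2 - 5*Q)
V(F) = 11*sqrt(F) (V(F) = (-3 + (-1 + 2*4)**2 - 5*(-1 + 2*4))*sqrt(F) = (-3 + (-1 + 8)**2 - 5*(-1 + 8))*sqrt(F) = (-3 + 7**2 - 5*7)*sqrt(F) = (-3 + 49 - 35)*sqrt(F) = 11*sqrt(F))
-35*V(7) - 13 = -385*sqrt(7) - 13 = -13 - 385*sqrt(7)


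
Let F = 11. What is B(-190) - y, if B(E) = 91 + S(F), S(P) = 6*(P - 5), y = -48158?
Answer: 48285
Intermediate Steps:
S(P) = -30 + 6*P (S(P) = 6*(-5 + P) = -30 + 6*P)
B(E) = 127 (B(E) = 91 + (-30 + 6*11) = 91 + (-30 + 66) = 91 + 36 = 127)
B(-190) - y = 127 - 1*(-48158) = 127 + 48158 = 48285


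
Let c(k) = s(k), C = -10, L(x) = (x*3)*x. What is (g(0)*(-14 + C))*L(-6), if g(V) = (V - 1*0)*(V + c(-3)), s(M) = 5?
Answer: 0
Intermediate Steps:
L(x) = 3*x² (L(x) = (3*x)*x = 3*x²)
c(k) = 5
g(V) = V*(5 + V) (g(V) = (V - 1*0)*(V + 5) = (V + 0)*(5 + V) = V*(5 + V))
(g(0)*(-14 + C))*L(-6) = ((0*(5 + 0))*(-14 - 10))*(3*(-6)²) = ((0*5)*(-24))*(3*36) = (0*(-24))*108 = 0*108 = 0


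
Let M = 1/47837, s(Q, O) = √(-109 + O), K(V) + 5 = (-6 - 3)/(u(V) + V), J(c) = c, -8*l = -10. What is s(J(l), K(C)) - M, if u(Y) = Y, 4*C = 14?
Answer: -1/47837 + I*√5649/7 ≈ -2.0904e-5 + 10.737*I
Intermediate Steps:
l = 5/4 (l = -⅛*(-10) = 5/4 ≈ 1.2500)
C = 7/2 (C = (¼)*14 = 7/2 ≈ 3.5000)
K(V) = -5 - 9/(2*V) (K(V) = -5 + (-6 - 3)/(V + V) = -5 - 9*1/(2*V) = -5 - 9/(2*V))
M = 1/47837 ≈ 2.0904e-5
s(J(l), K(C)) - M = √(-109 + (-5 - 9/(2*7/2))) - 1*1/47837 = √(-109 + (-5 - 9/2*2/7)) - 1/47837 = √(-109 + (-5 - 9/7)) - 1/47837 = √(-109 - 44/7) - 1/47837 = √(-807/7) - 1/47837 = I*√5649/7 - 1/47837 = -1/47837 + I*√5649/7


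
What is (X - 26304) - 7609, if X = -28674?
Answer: -62587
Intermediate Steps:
(X - 26304) - 7609 = (-28674 - 26304) - 7609 = -54978 - 7609 = -62587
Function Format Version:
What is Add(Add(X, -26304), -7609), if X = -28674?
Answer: -62587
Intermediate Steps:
Add(Add(X, -26304), -7609) = Add(Add(-28674, -26304), -7609) = Add(-54978, -7609) = -62587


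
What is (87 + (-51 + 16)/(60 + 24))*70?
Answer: 36365/6 ≈ 6060.8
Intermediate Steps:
(87 + (-51 + 16)/(60 + 24))*70 = (87 - 35/84)*70 = (87 - 35*1/84)*70 = (87 - 5/12)*70 = (1039/12)*70 = 36365/6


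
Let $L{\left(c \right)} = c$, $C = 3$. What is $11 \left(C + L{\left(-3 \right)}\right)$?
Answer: $0$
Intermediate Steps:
$11 \left(C + L{\left(-3 \right)}\right) = 11 \left(3 - 3\right) = 11 \cdot 0 = 0$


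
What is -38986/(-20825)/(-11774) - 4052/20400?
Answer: -58489387/294232260 ≈ -0.19879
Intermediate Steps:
-38986/(-20825)/(-11774) - 4052/20400 = -38986*(-1/20825)*(-1/11774) - 4052*1/20400 = (38986/20825)*(-1/11774) - 1013/5100 = -19493/122596775 - 1013/5100 = -58489387/294232260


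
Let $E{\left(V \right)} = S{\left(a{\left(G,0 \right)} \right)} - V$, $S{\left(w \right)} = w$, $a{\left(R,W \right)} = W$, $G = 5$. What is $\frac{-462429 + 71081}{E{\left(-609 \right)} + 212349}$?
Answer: $- \frac{195674}{106479} \approx -1.8377$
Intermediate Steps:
$E{\left(V \right)} = - V$ ($E{\left(V \right)} = 0 - V = - V$)
$\frac{-462429 + 71081}{E{\left(-609 \right)} + 212349} = \frac{-462429 + 71081}{\left(-1\right) \left(-609\right) + 212349} = - \frac{391348}{609 + 212349} = - \frac{391348}{212958} = \left(-391348\right) \frac{1}{212958} = - \frac{195674}{106479}$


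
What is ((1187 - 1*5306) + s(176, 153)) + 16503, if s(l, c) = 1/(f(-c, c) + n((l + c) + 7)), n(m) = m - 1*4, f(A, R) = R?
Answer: 6006241/485 ≈ 12384.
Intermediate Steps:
n(m) = -4 + m (n(m) = m - 4 = -4 + m)
s(l, c) = 1/(3 + l + 2*c) (s(l, c) = 1/(c + (-4 + ((l + c) + 7))) = 1/(c + (-4 + ((c + l) + 7))) = 1/(c + (-4 + (7 + c + l))) = 1/(c + (3 + c + l)) = 1/(3 + l + 2*c))
((1187 - 1*5306) + s(176, 153)) + 16503 = ((1187 - 1*5306) + 1/(3 + 176 + 2*153)) + 16503 = ((1187 - 5306) + 1/(3 + 176 + 306)) + 16503 = (-4119 + 1/485) + 16503 = -1997714/485 + 16503 = 6006241/485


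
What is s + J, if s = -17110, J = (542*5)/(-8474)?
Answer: -72496425/4237 ≈ -17110.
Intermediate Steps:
J = -1355/4237 (J = 2710*(-1/8474) = -1355/4237 ≈ -0.31980)
s + J = -17110 - 1355/4237 = -72496425/4237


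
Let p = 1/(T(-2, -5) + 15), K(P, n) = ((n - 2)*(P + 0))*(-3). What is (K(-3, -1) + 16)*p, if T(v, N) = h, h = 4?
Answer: -11/19 ≈ -0.57895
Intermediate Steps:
T(v, N) = 4
K(P, n) = -3*P*(-2 + n) (K(P, n) = ((-2 + n)*P)*(-3) = (P*(-2 + n))*(-3) = -3*P*(-2 + n))
p = 1/19 (p = 1/(4 + 15) = 1/19 ≈ 0.052632)
(K(-3, -1) + 16)*p = (3*(-3)*(2 - 1*(-1)) + 16)*(1/19) = (3*(-3)*(2 + 1) + 16)*(1/19) = (3*(-3)*3 + 16)*(1/19) = (-27 + 16)*(1/19) = -11*1/19 = -11/19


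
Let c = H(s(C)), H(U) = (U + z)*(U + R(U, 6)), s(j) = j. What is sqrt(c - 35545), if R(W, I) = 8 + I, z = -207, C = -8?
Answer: I*sqrt(36835) ≈ 191.92*I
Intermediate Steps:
H(U) = (-207 + U)*(14 + U) (H(U) = (U - 207)*(U + (8 + 6)) = (-207 + U)*(U + 14) = (-207 + U)*(14 + U))
c = -1290 (c = -2898 + (-8)**2 - 193*(-8) = -2898 + 64 + 1544 = -1290)
sqrt(c - 35545) = sqrt(-1290 - 35545) = sqrt(-36835) = I*sqrt(36835)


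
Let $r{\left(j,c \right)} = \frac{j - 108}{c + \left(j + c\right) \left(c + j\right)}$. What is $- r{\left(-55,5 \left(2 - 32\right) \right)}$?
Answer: $\frac{163}{41875} \approx 0.0038925$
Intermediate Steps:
$r{\left(j,c \right)} = \frac{-108 + j}{c + \left(c + j\right)^{2}}$ ($r{\left(j,c \right)} = \frac{-108 + j}{c + \left(c + j\right) \left(c + j\right)} = \frac{-108 + j}{c + \left(c + j\right)^{2}}$)
$- r{\left(-55,5 \left(2 - 32\right) \right)} = - \frac{-108 - 55}{5 \left(2 - 32\right) + \left(5 \left(2 - 32\right) - 55\right)^{2}} = - \frac{-163}{5 \left(-30\right) + \left(5 \left(-30\right) - 55\right)^{2}} = - \frac{-163}{-150 + \left(-150 - 55\right)^{2}} = - \frac{-163}{-150 + \left(-205\right)^{2}} = - \frac{-163}{-150 + 42025} = - \frac{-163}{41875} = \left(-1\right) \left(- \frac{163}{41875}\right) = \frac{163}{41875}$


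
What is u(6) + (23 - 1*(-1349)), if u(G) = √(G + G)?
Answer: 1372 + 2*√3 ≈ 1375.5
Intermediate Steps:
u(G) = √2*√G (u(G) = √(2*G) = √2*√G)
u(6) + (23 - 1*(-1349)) = √2*√6 + (23 - 1*(-1349)) = 2*√3 + (23 + 1349) = 2*√3 + 1372 = 1372 + 2*√3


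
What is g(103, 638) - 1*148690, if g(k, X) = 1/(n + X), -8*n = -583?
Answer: -845600022/5687 ≈ -1.4869e+5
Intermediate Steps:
n = 583/8 (n = -⅛*(-583) = 583/8 ≈ 72.875)
g(k, X) = 1/(583/8 + X)
g(103, 638) - 1*148690 = 8/(583 + 8*638) - 1*148690 = 8/(583 + 5104) - 148690 = 8/5687 - 148690 = -845600022/5687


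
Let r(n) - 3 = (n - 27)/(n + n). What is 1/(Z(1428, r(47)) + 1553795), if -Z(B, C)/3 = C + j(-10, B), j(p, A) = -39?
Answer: 47/73033411 ≈ 6.4354e-7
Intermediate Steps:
r(n) = 3 + (-27 + n)/(2*n) (r(n) = 3 + (n - 27)/(n + n) = 3 + (-27 + n)/((2*n)) = 3 + (-27 + n)*(1/(2*n)) = 3 + (-27 + n)/(2*n))
Z(B, C) = 117 - 3*C (Z(B, C) = -3*(C - 39) = -3*(-39 + C) = 117 - 3*C)
1/(Z(1428, r(47)) + 1553795) = 1/((117 - 3*(-27 + 7*47)/(2*47)) + 1553795) = 1/((117 - 3*(-27 + 329)/(2*47)) + 1553795) = 1/((117 - 3*302/(2*47)) + 1553795) = 1/((117 - 3*151/47) + 1553795) = 1/((117 - 453/47) + 1553795) = 1/(5046/47 + 1553795) = 1/(73033411/47) = 47/73033411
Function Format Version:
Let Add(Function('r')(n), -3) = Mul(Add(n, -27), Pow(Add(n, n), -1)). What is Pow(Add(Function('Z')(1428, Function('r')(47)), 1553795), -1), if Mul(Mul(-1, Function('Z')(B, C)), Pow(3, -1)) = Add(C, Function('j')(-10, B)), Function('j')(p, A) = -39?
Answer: Rational(47, 73033411) ≈ 6.4354e-7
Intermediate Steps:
Function('r')(n) = Add(3, Mul(Rational(1, 2), Pow(n, -1), Add(-27, n))) (Function('r')(n) = Add(3, Mul(Add(n, -27), Pow(Add(n, n), -1))) = Add(3, Mul(Add(-27, n), Pow(Mul(2, n), -1))) = Add(3, Mul(Add(-27, n), Mul(Rational(1, 2), Pow(n, -1)))) = Add(3, Mul(Rational(1, 2), Pow(n, -1), Add(-27, n))))
Function('Z')(B, C) = Add(117, Mul(-3, C)) (Function('Z')(B, C) = Mul(-3, Add(C, -39)) = Mul(-3, Add(-39, C)) = Add(117, Mul(-3, C)))
Pow(Add(Function('Z')(1428, Function('r')(47)), 1553795), -1) = Pow(Add(Add(117, Mul(-3, Mul(Rational(1, 2), Pow(47, -1), Add(-27, Mul(7, 47))))), 1553795), -1) = Pow(Add(Add(117, Mul(-3, Mul(Rational(1, 2), Rational(1, 47), Add(-27, 329)))), 1553795), -1) = Pow(Add(Add(117, Mul(-3, Mul(Rational(1, 2), Rational(1, 47), 302))), 1553795), -1) = Pow(Add(Add(117, Mul(-3, Rational(151, 47))), 1553795), -1) = Pow(Add(Add(117, Rational(-453, 47)), 1553795), -1) = Pow(Add(Rational(5046, 47), 1553795), -1) = Pow(Rational(73033411, 47), -1) = Rational(47, 73033411)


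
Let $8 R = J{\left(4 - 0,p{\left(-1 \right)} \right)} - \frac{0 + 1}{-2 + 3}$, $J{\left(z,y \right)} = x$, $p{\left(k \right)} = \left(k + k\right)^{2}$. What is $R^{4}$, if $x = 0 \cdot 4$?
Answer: $\frac{1}{4096} \approx 0.00024414$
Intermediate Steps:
$p{\left(k \right)} = 4 k^{2}$ ($p{\left(k \right)} = \left(2 k\right)^{2} = 4 k^{2}$)
$x = 0$
$J{\left(z,y \right)} = 0$
$R = - \frac{1}{8}$ ($R = \frac{0 - \frac{0 + 1}{-2 + 3}}{8} = \frac{0 - 1 \cdot 1^{-1}}{8} = \frac{0 - 1 \cdot 1}{8} = \frac{0 - 1}{8} = \frac{1}{8} \left(-1\right) = - \frac{1}{8} \approx -0.125$)
$R^{4} = \left(- \frac{1}{8}\right)^{4} = \frac{1}{4096}$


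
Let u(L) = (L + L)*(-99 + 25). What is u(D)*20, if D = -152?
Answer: 449920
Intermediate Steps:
u(L) = -148*L (u(L) = (2*L)*(-74) = -148*L)
u(D)*20 = -148*(-152)*20 = 22496*20 = 449920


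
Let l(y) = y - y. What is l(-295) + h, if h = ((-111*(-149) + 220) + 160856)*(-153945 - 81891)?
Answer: -41888011140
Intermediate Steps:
l(y) = 0
h = -41888011140 (h = ((16539 + 220) + 160856)*(-235836) = (16759 + 160856)*(-235836) = 177615*(-235836) = -41888011140)
l(-295) + h = 0 - 41888011140 = -41888011140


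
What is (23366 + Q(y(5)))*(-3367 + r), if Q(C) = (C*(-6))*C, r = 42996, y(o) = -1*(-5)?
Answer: 920026864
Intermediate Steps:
y(o) = 5
Q(C) = -6*C² (Q(C) = (-6*C)*C = -6*C²)
(23366 + Q(y(5)))*(-3367 + r) = (23366 - 6*5²)*(-3367 + 42996) = (23366 - 6*25)*39629 = (23366 - 150)*39629 = 23216*39629 = 920026864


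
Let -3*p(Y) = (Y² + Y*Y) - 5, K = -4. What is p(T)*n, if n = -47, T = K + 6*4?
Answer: 12455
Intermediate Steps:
T = 20 (T = -4 + 6*4 = -4 + 24 = 20)
p(Y) = 5/3 - 2*Y²/3 (p(Y) = -((Y² + Y*Y) - 5)/3 = -((Y² + Y²) - 5)/3 = -(2*Y² - 5)/3 = -(-5 + 2*Y²)/3 = 5/3 - 2*Y²/3)
p(T)*n = (5/3 - ⅔*20²)*(-47) = (5/3 - ⅔*400)*(-47) = (5/3 - 800/3)*(-47) = -265*(-47) = 12455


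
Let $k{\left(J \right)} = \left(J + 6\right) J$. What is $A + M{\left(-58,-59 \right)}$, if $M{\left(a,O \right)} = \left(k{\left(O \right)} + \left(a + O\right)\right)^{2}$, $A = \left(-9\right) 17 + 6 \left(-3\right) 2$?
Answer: $9059911$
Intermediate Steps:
$k{\left(J \right)} = J \left(6 + J\right)$ ($k{\left(J \right)} = \left(6 + J\right) J = J \left(6 + J\right)$)
$A = -189$ ($A = -153 - 36 = -189$)
$M{\left(a,O \right)} = \left(O + a + O \left(6 + O\right)\right)^{2}$ ($M{\left(a,O \right)} = \left(O \left(6 + O\right) + \left(a + O\right)\right)^{2} = \left(O \left(6 + O\right) + \left(O + a\right)\right)^{2} = \left(O + a + O \left(6 + O\right)\right)^{2}$)
$A + M{\left(-58,-59 \right)} = -189 + \left(-59 - 58 - 59 \left(6 - 59\right)\right)^{2} = -189 + \left(-59 - 58 - -3127\right)^{2} = -189 + \left(-59 - 58 + 3127\right)^{2} = -189 + 3010^{2} = -189 + 9060100 = 9059911$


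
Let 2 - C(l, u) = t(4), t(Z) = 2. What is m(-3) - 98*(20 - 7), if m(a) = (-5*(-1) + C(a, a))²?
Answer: -1249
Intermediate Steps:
C(l, u) = 0 (C(l, u) = 2 - 1*2 = 2 - 2 = 0)
m(a) = 25 (m(a) = (-5*(-1) + 0)² = (5 + 0)² = 5² = 25)
m(-3) - 98*(20 - 7) = 25 - 98*(20 - 7) = 25 - 98*13 = 25 - 1274 = -1249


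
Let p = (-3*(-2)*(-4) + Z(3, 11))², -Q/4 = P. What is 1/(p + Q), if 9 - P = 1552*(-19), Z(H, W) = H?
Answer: -1/117547 ≈ -8.5072e-6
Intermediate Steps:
P = 29497 (P = 9 - 1552*(-19) = 9 - 1*(-29488) = 9 + 29488 = 29497)
Q = -117988 (Q = -4*29497 = -117988)
p = 441 (p = (-3*(-2)*(-4) + 3)² = (6*(-4) + 3)² = (-24 + 3)² = (-21)² = 441)
1/(p + Q) = 1/(441 - 117988) = 1/(-117547) = -1/117547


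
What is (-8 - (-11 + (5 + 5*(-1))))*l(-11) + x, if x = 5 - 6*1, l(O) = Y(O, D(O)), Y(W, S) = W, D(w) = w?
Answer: -34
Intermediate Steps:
l(O) = O
x = -1 (x = 5 - 6 = -1)
(-8 - (-11 + (5 + 5*(-1))))*l(-11) + x = (-8 - (-11 + (5 + 5*(-1))))*(-11) - 1 = (-8 - (-11 + (5 - 5)))*(-11) - 1 = (-8 - (-11 + 0))*(-11) - 1 = (-8 - 1*(-11))*(-11) - 1 = (-8 + 11)*(-11) - 1 = 3*(-11) - 1 = -33 - 1 = -34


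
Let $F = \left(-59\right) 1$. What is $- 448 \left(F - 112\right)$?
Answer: $76608$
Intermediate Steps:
$F = -59$
$- 448 \left(F - 112\right) = - 448 \left(-59 - 112\right) = \left(-448\right) \left(-171\right) = 76608$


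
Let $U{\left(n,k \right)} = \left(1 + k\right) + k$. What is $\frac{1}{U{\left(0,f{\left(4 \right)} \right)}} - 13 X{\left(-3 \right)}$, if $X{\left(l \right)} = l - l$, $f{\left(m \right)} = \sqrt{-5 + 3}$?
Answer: $\frac{1}{9} - \frac{2 i \sqrt{2}}{9} \approx 0.11111 - 0.31427 i$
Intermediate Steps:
$f{\left(m \right)} = i \sqrt{2}$ ($f{\left(m \right)} = \sqrt{-2} = i \sqrt{2}$)
$X{\left(l \right)} = 0$
$U{\left(n,k \right)} = 1 + 2 k$
$\frac{1}{U{\left(0,f{\left(4 \right)} \right)}} - 13 X{\left(-3 \right)} = \frac{1}{1 + 2 i \sqrt{2}} - 0 = \frac{1}{1 + 2 i \sqrt{2}} + 0 = \frac{1}{1 + 2 i \sqrt{2}}$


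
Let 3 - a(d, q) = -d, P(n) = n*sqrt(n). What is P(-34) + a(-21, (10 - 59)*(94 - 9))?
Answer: -18 - 34*I*sqrt(34) ≈ -18.0 - 198.25*I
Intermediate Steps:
P(n) = n**(3/2)
a(d, q) = 3 + d (a(d, q) = 3 - (-1)*d = 3 + d)
P(-34) + a(-21, (10 - 59)*(94 - 9)) = (-34)**(3/2) + (3 - 21) = -34*I*sqrt(34) - 18 = -18 - 34*I*sqrt(34)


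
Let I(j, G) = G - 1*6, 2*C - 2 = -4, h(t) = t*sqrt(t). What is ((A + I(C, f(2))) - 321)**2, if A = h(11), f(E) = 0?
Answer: 108260 - 7194*sqrt(11) ≈ 84400.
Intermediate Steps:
h(t) = t**(3/2)
A = 11*sqrt(11) (A = 11**(3/2) = 11*sqrt(11) ≈ 36.483)
C = -1 (C = 1 + (1/2)*(-4) = 1 - 2 = -1)
I(j, G) = -6 + G (I(j, G) = G - 6 = -6 + G)
((A + I(C, f(2))) - 321)**2 = ((11*sqrt(11) + (-6 + 0)) - 321)**2 = ((11*sqrt(11) - 6) - 321)**2 = ((-6 + 11*sqrt(11)) - 321)**2 = (-327 + 11*sqrt(11))**2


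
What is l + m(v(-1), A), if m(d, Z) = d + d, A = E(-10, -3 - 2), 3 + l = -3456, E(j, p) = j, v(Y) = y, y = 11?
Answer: -3437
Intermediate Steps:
v(Y) = 11
l = -3459 (l = -3 - 3456 = -3459)
A = -10
m(d, Z) = 2*d
l + m(v(-1), A) = -3459 + 2*11 = -3459 + 22 = -3437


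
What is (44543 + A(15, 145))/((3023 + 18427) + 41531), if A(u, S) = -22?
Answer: 44521/62981 ≈ 0.70690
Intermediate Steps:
(44543 + A(15, 145))/((3023 + 18427) + 41531) = (44543 - 22)/((3023 + 18427) + 41531) = 44521/(21450 + 41531) = 44521/62981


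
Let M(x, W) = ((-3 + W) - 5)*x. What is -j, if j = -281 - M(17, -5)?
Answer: 60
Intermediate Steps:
M(x, W) = x*(-8 + W) (M(x, W) = (-8 + W)*x = x*(-8 + W))
j = -60 (j = -281 - 17*(-8 - 5) = -281 - 17*(-13) = -281 - 1*(-221) = -281 + 221 = -60)
-j = -1*(-60) = 60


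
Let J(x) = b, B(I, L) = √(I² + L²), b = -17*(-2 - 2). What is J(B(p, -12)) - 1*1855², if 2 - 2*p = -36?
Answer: -3440957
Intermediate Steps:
p = 19 (p = 1 - ½*(-36) = 1 + 18 = 19)
b = 68 (b = -17*(-4) = 68)
J(x) = 68
J(B(p, -12)) - 1*1855² = 68 - 1*1855² = 68 - 1*3441025 = 68 - 3441025 = -3440957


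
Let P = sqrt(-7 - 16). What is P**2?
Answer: -23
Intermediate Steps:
P = I*sqrt(23) (P = sqrt(-23) = I*sqrt(23) ≈ 4.7958*I)
P**2 = (I*sqrt(23))**2 = -23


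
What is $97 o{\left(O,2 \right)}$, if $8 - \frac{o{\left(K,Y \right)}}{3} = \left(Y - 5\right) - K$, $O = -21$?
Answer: $-2910$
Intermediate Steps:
$o{\left(K,Y \right)} = 39 - 3 Y + 3 K$ ($o{\left(K,Y \right)} = 24 - 3 \left(\left(Y - 5\right) - K\right) = 24 - 3 \left(\left(-5 + Y\right) - K\right) = 24 - 3 \left(-5 + Y - K\right) = 24 + \left(15 - 3 Y + 3 K\right) = 39 - 3 Y + 3 K$)
$97 o{\left(O,2 \right)} = 97 \left(39 - 6 + 3 \left(-21\right)\right) = 97 \left(39 - 6 - 63\right) = 97 \left(-30\right) = -2910$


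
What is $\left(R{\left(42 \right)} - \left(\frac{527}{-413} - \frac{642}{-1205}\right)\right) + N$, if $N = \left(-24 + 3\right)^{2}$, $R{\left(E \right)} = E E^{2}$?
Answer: $\frac{37090844674}{497665} \approx 74530.0$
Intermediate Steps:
$R{\left(E \right)} = E^{3}$
$N = 441$ ($N = \left(-21\right)^{2} = 441$)
$\left(R{\left(42 \right)} - \left(\frac{527}{-413} - \frac{642}{-1205}\right)\right) + N = \left(42^{3} - \left(\frac{527}{-413} - \frac{642}{-1205}\right)\right) + 441 = \left(74088 - \left(527 \left(- \frac{1}{413}\right) - - \frac{642}{1205}\right)\right) + 441 = \left(74088 - \left(- \frac{527}{413} + \frac{642}{1205}\right)\right) + 441 = \left(74088 - - \frac{369889}{497665}\right) + 441 = \left(74088 + \frac{369889}{497665}\right) + 441 = \frac{36871374409}{497665} + 441 = \frac{37090844674}{497665}$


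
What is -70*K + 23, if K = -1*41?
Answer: 2893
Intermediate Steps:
K = -41
-70*K + 23 = -70*(-41) + 23 = 2870 + 23 = 2893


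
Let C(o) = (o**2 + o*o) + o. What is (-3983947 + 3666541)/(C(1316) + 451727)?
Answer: -105802/1305585 ≈ -0.081038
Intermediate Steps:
C(o) = o + 2*o**2 (C(o) = (o**2 + o**2) + o = 2*o**2 + o = o + 2*o**2)
(-3983947 + 3666541)/(C(1316) + 451727) = (-3983947 + 3666541)/(1316*(1 + 2*1316) + 451727) = -317406/(1316*(1 + 2632) + 451727) = -317406/(1316*2633 + 451727) = -317406/(3465028 + 451727) = -317406/3916755 = -317406*1/3916755 = -105802/1305585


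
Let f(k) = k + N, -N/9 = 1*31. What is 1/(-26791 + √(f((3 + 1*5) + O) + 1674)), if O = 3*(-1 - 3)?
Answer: -26791/717756290 - √1391/717756290 ≈ -3.7378e-5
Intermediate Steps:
O = -12 (O = 3*(-4) = -12)
N = -279 (N = -9*31 = -279)
f(k) = -279 + k (f(k) = k - 279 = -279 + k)
1/(-26791 + √(f((3 + 1*5) + O) + 1674)) = 1/(-26791 + √((-279 + ((3 + 1*5) - 12)) + 1674)) = 1/(-26791 + √((-279 + ((3 + 5) - 12)) + 1674)) = 1/(-26791 + √((-279 + (8 - 12)) + 1674)) = 1/(-26791 + √((-279 - 4) + 1674)) = 1/(-26791 + √(-283 + 1674)) = 1/(-26791 + √1391)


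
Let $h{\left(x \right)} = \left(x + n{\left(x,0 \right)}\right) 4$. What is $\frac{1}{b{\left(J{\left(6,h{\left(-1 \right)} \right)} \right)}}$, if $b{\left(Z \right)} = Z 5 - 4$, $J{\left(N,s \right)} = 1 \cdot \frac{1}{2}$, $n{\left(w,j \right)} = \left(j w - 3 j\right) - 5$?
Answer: $- \frac{2}{3} \approx -0.66667$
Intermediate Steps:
$n{\left(w,j \right)} = -5 - 3 j + j w$ ($n{\left(w,j \right)} = \left(- 3 j + j w\right) - 5 = -5 - 3 j + j w$)
$h{\left(x \right)} = -20 + 4 x$ ($h{\left(x \right)} = \left(x - \left(5 + 0 x\right)\right) 4 = \left(x + \left(-5 + 0 + 0\right)\right) 4 = \left(x - 5\right) 4 = \left(-5 + x\right) 4 = -20 + 4 x$)
$J{\left(N,s \right)} = \frac{1}{2}$ ($J{\left(N,s \right)} = 1 \cdot \frac{1}{2} = \frac{1}{2}$)
$b{\left(Z \right)} = -4 + 5 Z$ ($b{\left(Z \right)} = 5 Z - 4 = -4 + 5 Z$)
$\frac{1}{b{\left(J{\left(6,h{\left(-1 \right)} \right)} \right)}} = \frac{1}{-4 + 5 \cdot \frac{1}{2}} = \frac{1}{-4 + \frac{5}{2}} = \frac{1}{- \frac{3}{2}} = - \frac{2}{3}$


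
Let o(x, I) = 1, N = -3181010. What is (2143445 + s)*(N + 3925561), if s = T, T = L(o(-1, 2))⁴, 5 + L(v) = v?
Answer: 1596094723251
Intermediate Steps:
L(v) = -5 + v
T = 256 (T = (-5 + 1)⁴ = (-4)⁴ = 256)
s = 256
(2143445 + s)*(N + 3925561) = (2143445 + 256)*(-3181010 + 3925561) = 2143701*744551 = 1596094723251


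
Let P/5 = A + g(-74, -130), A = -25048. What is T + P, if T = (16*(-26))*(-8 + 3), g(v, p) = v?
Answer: -123530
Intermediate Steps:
T = 2080 (T = -416*(-5) = 2080)
P = -125610 (P = 5*(-25048 - 74) = 5*(-25122) = -125610)
T + P = 2080 - 125610 = -123530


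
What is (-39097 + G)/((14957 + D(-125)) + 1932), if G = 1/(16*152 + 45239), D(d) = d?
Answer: -310632181/133192774 ≈ -2.3322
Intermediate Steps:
G = 1/47671 (G = 1/(2432 + 45239) = 1/47671 ≈ 2.0977e-5)
(-39097 + G)/((14957 + D(-125)) + 1932) = (-39097 + 1/47671)/((14957 - 125) + 1932) = -1863793086/(47671*(14832 + 1932)) = -1863793086/47671/16764 = -1863793086/47671*1/16764 = -310632181/133192774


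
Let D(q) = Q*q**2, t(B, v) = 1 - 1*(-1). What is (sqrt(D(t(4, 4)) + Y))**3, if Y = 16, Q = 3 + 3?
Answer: 80*sqrt(10) ≈ 252.98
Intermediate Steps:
Q = 6
t(B, v) = 2 (t(B, v) = 1 + 1 = 2)
D(q) = 6*q**2
(sqrt(D(t(4, 4)) + Y))**3 = (sqrt(6*2**2 + 16))**3 = (sqrt(6*4 + 16))**3 = (sqrt(24 + 16))**3 = (sqrt(40))**3 = (2*sqrt(10))**3 = 80*sqrt(10)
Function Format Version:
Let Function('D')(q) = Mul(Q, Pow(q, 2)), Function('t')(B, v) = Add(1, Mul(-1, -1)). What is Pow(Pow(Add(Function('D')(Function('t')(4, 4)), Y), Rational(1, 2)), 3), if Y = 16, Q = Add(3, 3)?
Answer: Mul(80, Pow(10, Rational(1, 2))) ≈ 252.98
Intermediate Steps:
Q = 6
Function('t')(B, v) = 2 (Function('t')(B, v) = Add(1, 1) = 2)
Function('D')(q) = Mul(6, Pow(q, 2))
Pow(Pow(Add(Function('D')(Function('t')(4, 4)), Y), Rational(1, 2)), 3) = Pow(Pow(Add(Mul(6, Pow(2, 2)), 16), Rational(1, 2)), 3) = Pow(Pow(Add(Mul(6, 4), 16), Rational(1, 2)), 3) = Pow(Pow(Add(24, 16), Rational(1, 2)), 3) = Pow(Pow(40, Rational(1, 2)), 3) = Pow(Mul(2, Pow(10, Rational(1, 2))), 3) = Mul(80, Pow(10, Rational(1, 2)))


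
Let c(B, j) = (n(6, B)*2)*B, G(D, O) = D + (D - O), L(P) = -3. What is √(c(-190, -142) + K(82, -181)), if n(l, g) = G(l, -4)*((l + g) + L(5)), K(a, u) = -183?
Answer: √1136777 ≈ 1066.2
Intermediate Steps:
G(D, O) = -O + 2*D
n(l, g) = (4 + 2*l)*(-3 + g + l) (n(l, g) = (-1*(-4) + 2*l)*((l + g) - 3) = (4 + 2*l)*((g + l) - 3) = (4 + 2*l)*(-3 + g + l))
c(B, j) = B*(96 + 32*B) (c(B, j) = ((2*(2 + 6)*(-3 + B + 6))*2)*B = ((2*8*(3 + B))*2)*B = ((48 + 16*B)*2)*B = (96 + 32*B)*B = B*(96 + 32*B))
√(c(-190, -142) + K(82, -181)) = √(32*(-190)*(3 - 190) - 183) = √(32*(-190)*(-187) - 183) = √(1136960 - 183) = √1136777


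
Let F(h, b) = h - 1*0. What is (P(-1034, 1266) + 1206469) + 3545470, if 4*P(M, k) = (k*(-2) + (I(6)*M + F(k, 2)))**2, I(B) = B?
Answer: 18702164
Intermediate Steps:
F(h, b) = h (F(h, b) = h + 0 = h)
P(M, k) = (-k + 6*M)**2/4 (P(M, k) = (k*(-2) + (6*M + k))**2/4 = (-2*k + (k + 6*M))**2/4 = (-k + 6*M)**2/4)
(P(-1034, 1266) + 1206469) + 3545470 = ((-1*1266 + 6*(-1034))**2/4 + 1206469) + 3545470 = ((-1266 - 6204)**2/4 + 1206469) + 3545470 = ((1/4)*(-7470)**2 + 1206469) + 3545470 = ((1/4)*55800900 + 1206469) + 3545470 = (13950225 + 1206469) + 3545470 = 15156694 + 3545470 = 18702164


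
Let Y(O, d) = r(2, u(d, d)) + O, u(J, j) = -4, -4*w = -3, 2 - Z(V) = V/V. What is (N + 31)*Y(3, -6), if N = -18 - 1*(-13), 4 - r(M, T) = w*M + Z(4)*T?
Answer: 247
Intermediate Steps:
Z(V) = 1 (Z(V) = 2 - V/V = 2 - 1*1 = 2 - 1 = 1)
w = ¾ (w = -¼*(-3) = ¾ ≈ 0.75000)
r(M, T) = 4 - T - 3*M/4 (r(M, T) = 4 - (3*M/4 + 1*T) = 4 - (3*M/4 + T) = 4 - (T + 3*M/4) = 4 + (-T - 3*M/4) = 4 - T - 3*M/4)
Y(O, d) = 13/2 + O (Y(O, d) = (4 - 1*(-4) - ¾*2) + O = (4 + 4 - 3/2) + O = 13/2 + O)
N = -5 (N = -18 + 13 = -5)
(N + 31)*Y(3, -6) = (-5 + 31)*(13/2 + 3) = 26*(19/2) = 247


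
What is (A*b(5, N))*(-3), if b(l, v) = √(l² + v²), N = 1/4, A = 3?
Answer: -9*√401/4 ≈ -45.056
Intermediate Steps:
N = ¼ ≈ 0.25000
(A*b(5, N))*(-3) = (3*√(5² + (¼)²))*(-3) = (3*√(25 + 1/16))*(-3) = (3*√(401/16))*(-3) = (3*(√401/4))*(-3) = (3*√401/4)*(-3) = -9*√401/4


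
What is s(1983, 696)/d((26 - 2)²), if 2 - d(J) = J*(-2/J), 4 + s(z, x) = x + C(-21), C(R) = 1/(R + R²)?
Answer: 290641/1680 ≈ 173.00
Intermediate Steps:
s(z, x) = -1679/420 + x (s(z, x) = -4 + (x + 1/((-21)*(1 - 21))) = -4 + (x - 1/21/(-20)) = -4 + (x - 1/21*(-1/20)) = -4 + (x + 1/420) = -4 + (1/420 + x) = -1679/420 + x)
d(J) = 4 (d(J) = 2 - J*(-2/J) = 2 - 1*(-2) = 2 + 2 = 4)
s(1983, 696)/d((26 - 2)²) = (-1679/420 + 696)/4 = (290641/420)*(¼) = 290641/1680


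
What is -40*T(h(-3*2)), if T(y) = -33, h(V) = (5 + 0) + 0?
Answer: 1320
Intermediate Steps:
h(V) = 5 (h(V) = 5 + 0 = 5)
-40*T(h(-3*2)) = -40*(-33) = 1320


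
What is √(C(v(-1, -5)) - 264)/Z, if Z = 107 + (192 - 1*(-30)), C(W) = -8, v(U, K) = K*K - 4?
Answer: 4*I*√17/329 ≈ 0.050129*I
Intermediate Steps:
v(U, K) = -4 + K² (v(U, K) = K² - 4 = -4 + K²)
Z = 329 (Z = 107 + (192 + 30) = 107 + 222 = 329)
√(C(v(-1, -5)) - 264)/Z = √(-8 - 264)/329 = √(-272)*(1/329) = (4*I*√17)*(1/329) = 4*I*√17/329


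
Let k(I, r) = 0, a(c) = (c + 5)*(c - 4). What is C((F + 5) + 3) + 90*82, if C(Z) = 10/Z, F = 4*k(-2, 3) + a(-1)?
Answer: 44275/6 ≈ 7379.2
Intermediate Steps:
a(c) = (-4 + c)*(5 + c) (a(c) = (5 + c)*(-4 + c) = (-4 + c)*(5 + c))
F = -20 (F = 4*0 + (-20 - 1 + (-1)**2) = 0 + (-20 - 1 + 1) = 0 - 20 = -20)
C((F + 5) + 3) + 90*82 = 10/((-20 + 5) + 3) + 90*82 = 10/(-15 + 3) + 7380 = 10/(-12) + 7380 = 10*(-1/12) + 7380 = -5/6 + 7380 = 44275/6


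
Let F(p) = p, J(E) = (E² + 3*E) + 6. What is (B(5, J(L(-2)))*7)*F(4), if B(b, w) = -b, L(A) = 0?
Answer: -140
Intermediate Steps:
J(E) = 6 + E² + 3*E
(B(5, J(L(-2)))*7)*F(4) = (-1*5*7)*4 = -5*7*4 = -35*4 = -140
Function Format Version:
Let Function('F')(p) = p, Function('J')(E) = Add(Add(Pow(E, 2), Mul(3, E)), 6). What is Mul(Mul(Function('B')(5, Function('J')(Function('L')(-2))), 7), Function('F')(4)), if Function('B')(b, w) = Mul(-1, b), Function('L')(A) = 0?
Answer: -140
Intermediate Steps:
Function('J')(E) = Add(6, Pow(E, 2), Mul(3, E))
Mul(Mul(Function('B')(5, Function('J')(Function('L')(-2))), 7), Function('F')(4)) = Mul(Mul(Mul(-1, 5), 7), 4) = Mul(Mul(-5, 7), 4) = Mul(-35, 4) = -140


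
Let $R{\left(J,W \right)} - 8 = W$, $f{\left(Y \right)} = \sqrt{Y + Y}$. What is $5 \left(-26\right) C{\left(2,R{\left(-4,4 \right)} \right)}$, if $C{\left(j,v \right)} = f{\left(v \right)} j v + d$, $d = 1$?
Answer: $-130 - 6240 \sqrt{6} \approx -15415.0$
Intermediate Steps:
$f{\left(Y \right)} = \sqrt{2} \sqrt{Y}$ ($f{\left(Y \right)} = \sqrt{2 Y} = \sqrt{2} \sqrt{Y}$)
$R{\left(J,W \right)} = 8 + W$
$C{\left(j,v \right)} = 1 + j \sqrt{2} v^{\frac{3}{2}}$ ($C{\left(j,v \right)} = \sqrt{2} \sqrt{v} j v + 1 = j \sqrt{2} \sqrt{v} v + 1 = j \sqrt{2} v^{\frac{3}{2}} + 1 = 1 + j \sqrt{2} v^{\frac{3}{2}}$)
$5 \left(-26\right) C{\left(2,R{\left(-4,4 \right)} \right)} = 5 \left(-26\right) \left(1 + 2 \sqrt{2} \left(8 + 4\right)^{\frac{3}{2}}\right) = - 130 \left(1 + 2 \sqrt{2} \cdot 12^{\frac{3}{2}}\right) = - 130 \left(1 + 2 \sqrt{2} \cdot 24 \sqrt{3}\right) = - 130 \left(1 + 48 \sqrt{6}\right) = -130 - 6240 \sqrt{6}$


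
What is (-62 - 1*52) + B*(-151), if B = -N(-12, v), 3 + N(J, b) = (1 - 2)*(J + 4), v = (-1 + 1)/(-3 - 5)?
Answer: 641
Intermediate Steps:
v = 0 (v = 0/(-8) = 0*(-1/8) = 0)
N(J, b) = -7 - J (N(J, b) = -3 + (1 - 2)*(J + 4) = -3 - (4 + J) = -3 + (-4 - J) = -7 - J)
B = -5 (B = -(-7 - 1*(-12)) = -(-7 + 12) = -1*5 = -5)
(-62 - 1*52) + B*(-151) = (-62 - 1*52) - 5*(-151) = (-62 - 52) + 755 = -114 + 755 = 641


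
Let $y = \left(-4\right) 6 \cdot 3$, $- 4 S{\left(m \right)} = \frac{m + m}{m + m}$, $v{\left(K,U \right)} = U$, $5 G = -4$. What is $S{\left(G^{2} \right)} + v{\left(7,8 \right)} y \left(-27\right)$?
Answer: $\frac{62207}{4} \approx 15552.0$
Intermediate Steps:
$G = - \frac{4}{5}$ ($G = \frac{1}{5} \left(-4\right) = - \frac{4}{5} \approx -0.8$)
$S{\left(m \right)} = - \frac{1}{4}$ ($S{\left(m \right)} = - \frac{\left(m + m\right) \frac{1}{m + m}}{4} = - \frac{2 m \frac{1}{2 m}}{4} = \left(- \frac{1}{4}\right) 1 = - \frac{1}{4}$)
$y = -72$ ($y = \left(-24\right) 3 = -72$)
$S{\left(G^{2} \right)} + v{\left(7,8 \right)} y \left(-27\right) = - \frac{1}{4} + 8 \left(-72\right) \left(-27\right) = - \frac{1}{4} - -15552 = - \frac{1}{4} + 15552 = \frac{62207}{4}$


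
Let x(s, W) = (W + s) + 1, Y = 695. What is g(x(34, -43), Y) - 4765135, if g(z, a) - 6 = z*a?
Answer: -4770689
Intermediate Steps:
x(s, W) = 1 + W + s
g(z, a) = 6 + a*z (g(z, a) = 6 + z*a = 6 + a*z)
g(x(34, -43), Y) - 4765135 = (6 + 695*(1 - 43 + 34)) - 4765135 = (6 + 695*(-8)) - 4765135 = (6 - 5560) - 4765135 = -5554 - 4765135 = -4770689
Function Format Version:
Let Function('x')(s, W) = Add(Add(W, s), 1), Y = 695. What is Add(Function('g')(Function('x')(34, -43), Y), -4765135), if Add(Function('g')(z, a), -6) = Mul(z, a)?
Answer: -4770689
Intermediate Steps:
Function('x')(s, W) = Add(1, W, s)
Function('g')(z, a) = Add(6, Mul(a, z)) (Function('g')(z, a) = Add(6, Mul(z, a)) = Add(6, Mul(a, z)))
Add(Function('g')(Function('x')(34, -43), Y), -4765135) = Add(Add(6, Mul(695, Add(1, -43, 34))), -4765135) = Add(Add(6, Mul(695, -8)), -4765135) = Add(Add(6, -5560), -4765135) = Add(-5554, -4765135) = -4770689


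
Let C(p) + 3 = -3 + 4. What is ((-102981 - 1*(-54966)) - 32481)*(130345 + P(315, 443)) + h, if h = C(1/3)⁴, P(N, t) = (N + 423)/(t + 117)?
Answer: -367232501518/35 ≈ -1.0492e+10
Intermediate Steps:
P(N, t) = (423 + N)/(117 + t)
C(p) = -2 (C(p) = -3 + (-3 + 4) = -3 + 1 = -2)
h = 16 (h = (-2)⁴ = 16)
((-102981 - 1*(-54966)) - 32481)*(130345 + P(315, 443)) + h = ((-102981 - 1*(-54966)) - 32481)*(130345 + (423 + 315)/(117 + 443)) + 16 = ((-102981 + 54966) - 32481)*(130345 + 738/560) + 16 = (-48015 - 32481)*(130345 + (1/560)*738) + 16 = -80496*(130345 + 369/280) + 16 = -80496*36496969/280 + 16 = -367232502078/35 + 16 = -367232501518/35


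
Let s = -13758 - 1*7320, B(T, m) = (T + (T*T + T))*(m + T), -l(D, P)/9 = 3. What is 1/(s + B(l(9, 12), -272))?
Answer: -1/222903 ≈ -4.4863e-6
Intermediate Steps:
l(D, P) = -27 (l(D, P) = -9*3 = -27)
B(T, m) = (T + m)*(T² + 2*T) (B(T, m) = (T + (T² + T))*(T + m) = (T + (T + T²))*(T + m) = (T² + 2*T)*(T + m) = (T + m)*(T² + 2*T))
s = -21078 (s = -13758 - 7320 = -21078)
1/(s + B(l(9, 12), -272)) = 1/(-21078 - 27*((-27)² + 2*(-27) + 2*(-272) - 27*(-272))) = 1/(-21078 - 27*(729 - 54 - 544 + 7344)) = 1/(-21078 - 27*7475) = 1/(-21078 - 201825) = 1/(-222903) = -1/222903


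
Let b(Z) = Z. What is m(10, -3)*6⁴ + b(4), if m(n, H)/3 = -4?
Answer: -15548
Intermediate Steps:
m(n, H) = -12 (m(n, H) = 3*(-4) = -12)
m(10, -3)*6⁴ + b(4) = -12*6⁴ + 4 = -12*1296 + 4 = -15552 + 4 = -15548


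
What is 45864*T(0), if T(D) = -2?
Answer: -91728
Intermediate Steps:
45864*T(0) = 45864*(-2) = -91728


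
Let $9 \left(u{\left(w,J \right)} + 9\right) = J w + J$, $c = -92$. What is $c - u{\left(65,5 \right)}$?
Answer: $- \frac{359}{3} \approx -119.67$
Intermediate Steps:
$u{\left(w,J \right)} = -9 + \frac{J}{9} + \frac{J w}{9}$ ($u{\left(w,J \right)} = -9 + \frac{J w + J}{9} = -9 + \frac{J + J w}{9} = -9 + \left(\frac{J}{9} + \frac{J w}{9}\right) = -9 + \frac{J}{9} + \frac{J w}{9}$)
$c - u{\left(65,5 \right)} = -92 - \left(-9 + \frac{1}{9} \cdot 5 + \frac{1}{9} \cdot 5 \cdot 65\right) = -92 - \left(-9 + \frac{5}{9} + \frac{325}{9}\right) = -92 - \frac{83}{3} = - \frac{359}{3}$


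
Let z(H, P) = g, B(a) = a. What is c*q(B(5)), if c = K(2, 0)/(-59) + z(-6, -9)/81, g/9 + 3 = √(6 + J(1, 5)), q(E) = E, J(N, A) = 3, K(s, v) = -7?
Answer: 35/59 ≈ 0.59322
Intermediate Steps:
g = 0 (g = -27 + 9*√(6 + 3) = -27 + 9*√9 = -27 + 9*3 = -27 + 27 = 0)
z(H, P) = 0
c = 7/59 (c = -7/(-59) + 0/81 = -7*(-1/59) + 0*(1/81) = 7/59 + 0 = 7/59 ≈ 0.11864)
c*q(B(5)) = (7/59)*5 = 35/59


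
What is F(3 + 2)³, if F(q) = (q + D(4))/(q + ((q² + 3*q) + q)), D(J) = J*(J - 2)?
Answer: 2197/125000 ≈ 0.017576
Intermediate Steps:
D(J) = J*(-2 + J)
F(q) = (8 + q)/(q² + 5*q) (F(q) = (q + 4*(-2 + 4))/(q + ((q² + 3*q) + q)) = (q + 4*2)/(q + (q² + 4*q)) = (q + 8)/(q² + 5*q) = (8 + q)/(q² + 5*q))
F(3 + 2)³ = ((8 + (3 + 2))/((3 + 2)*(5 + (3 + 2))))³ = ((8 + 5)/(5*(5 + 5)))³ = ((⅕)*13/10)³ = ((⅕)*(⅒)*13)³ = (13/50)³ = 2197/125000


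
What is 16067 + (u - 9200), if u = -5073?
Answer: 1794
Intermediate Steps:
16067 + (u - 9200) = 16067 + (-5073 - 9200) = 16067 - 14273 = 1794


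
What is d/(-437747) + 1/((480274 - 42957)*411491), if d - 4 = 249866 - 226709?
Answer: -4167868494996420/78773452366945309 ≈ -0.052910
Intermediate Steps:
d = 23161 (d = 4 + (249866 - 226709) = 4 + 23157 = 23161)
d/(-437747) + 1/((480274 - 42957)*411491) = 23161/(-437747) + 1/((480274 - 42957)*411491) = 23161*(-1/437747) + (1/411491)/437317 = -23161/437747 + (1/437317)*(1/411491) = -23161/437747 + 1/179952009647 = -4167868494996420/78773452366945309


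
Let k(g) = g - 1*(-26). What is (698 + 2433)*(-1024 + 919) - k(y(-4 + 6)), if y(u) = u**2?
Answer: -328785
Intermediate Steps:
k(g) = 26 + g (k(g) = g + 26 = 26 + g)
(698 + 2433)*(-1024 + 919) - k(y(-4 + 6)) = (698 + 2433)*(-1024 + 919) - (26 + (-4 + 6)**2) = 3131*(-105) - (26 + 2**2) = -328755 - (26 + 4) = -328755 - 1*30 = -328755 - 30 = -328785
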